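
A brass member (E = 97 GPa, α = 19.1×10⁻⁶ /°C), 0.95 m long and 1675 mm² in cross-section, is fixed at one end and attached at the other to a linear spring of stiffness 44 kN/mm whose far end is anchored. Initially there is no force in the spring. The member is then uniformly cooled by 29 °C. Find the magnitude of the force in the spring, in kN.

P ≈ 18.4 kN

Free thermal contraction: δ_free = αΔT L = 19.1×10⁻⁶ × 29 × 950 = 0.5262 mm.
With a force P in the spring, the elastic change of the member is PL/(AE) and that of the spring is P/k; compatibility requires their sum to equal δ_free.
So P = δ_free / [L/(AE) + 1/k] = 0.5262 / [ 950/(1675×97×10³) + 1/(44×10³) ].
P = 0.5262 / 2.857×10⁻⁵ = 18420 N.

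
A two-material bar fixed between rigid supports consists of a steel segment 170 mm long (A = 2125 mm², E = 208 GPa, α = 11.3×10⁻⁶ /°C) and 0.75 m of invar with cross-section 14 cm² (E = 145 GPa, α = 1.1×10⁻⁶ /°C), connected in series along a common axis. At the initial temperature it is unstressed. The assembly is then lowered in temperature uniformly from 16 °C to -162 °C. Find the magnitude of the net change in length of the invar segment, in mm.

|ΔL| ≈ 0.296 mm

If the supports were absent, the total length change would be Σ αᵢΔT Lᵢ = 11.3×10⁻⁶×178×170 + 1.1×10⁻⁶×178×750 = 0.4888 mm.
The walls prevent any net length change, so an axial force P (same in every segment) develops. Compatibility: P · Σ Lᵢ/(AᵢEᵢ) = δ_free.
Σ Lᵢ/(AᵢEᵢ) = 170/(2125×208×10³) + 750/(1400×145×10³) = 4.079×10⁻⁶ mm/N.
P = 0.4888 / 4.079×10⁻⁶ = 119800 N = 119.8 kN, tensile.
For the invar segment, free thermal change = 1.1×10⁻⁶×178×750 = 0.1469 mm and elastic change from P = 119800×750/(1400×145×10³) = 0.4427 mm; these oppose, so the net change is 0.296 mm (segment lengthens).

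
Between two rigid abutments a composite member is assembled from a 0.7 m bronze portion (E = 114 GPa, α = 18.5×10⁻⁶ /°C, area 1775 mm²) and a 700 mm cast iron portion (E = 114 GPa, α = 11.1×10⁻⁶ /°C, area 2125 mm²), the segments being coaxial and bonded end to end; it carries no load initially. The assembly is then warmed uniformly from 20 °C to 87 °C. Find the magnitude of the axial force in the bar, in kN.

P ≈ 219 kN (compressive)

If the supports were absent, the total length change would be Σ αᵢΔT Lᵢ = 18.5×10⁻⁶×67×700 + 11.1×10⁻⁶×67×700 = 1.388 mm.
Since the ends are fixed, an axial force P builds up, equal in every segment, with P · Σ Lᵢ/(AᵢEᵢ) = δ_free.
The series flexibility is Σ Lᵢ/(AᵢEᵢ) = 700/(1775×114×10³) + 700/(2125×114×10³) = 6.349×10⁻⁶ mm/N.
So P = 1.388 / 6.349×10⁻⁶ = 218.7 kN, compressive.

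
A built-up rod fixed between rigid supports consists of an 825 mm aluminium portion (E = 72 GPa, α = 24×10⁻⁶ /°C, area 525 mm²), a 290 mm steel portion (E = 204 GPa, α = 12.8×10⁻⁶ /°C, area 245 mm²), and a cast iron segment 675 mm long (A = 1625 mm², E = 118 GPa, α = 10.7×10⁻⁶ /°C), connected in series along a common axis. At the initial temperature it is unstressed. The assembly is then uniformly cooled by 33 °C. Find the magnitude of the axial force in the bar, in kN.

With the walls removed the bar would change length by δ_free = Σ αᵢΔT Lᵢ = 24×10⁻⁶×33×825 + 12.8×10⁻⁶×33×290 + 10.7×10⁻⁶×33×675 = 1.014 mm.
The rigid supports impose zero overall length change; the single axial force P common to all segments must satisfy P Σ Lᵢ/(AᵢEᵢ) = δ_free.
The series flexibility is Σ Lᵢ/(AᵢEᵢ) = 825/(525×72×10³) + 290/(245×204×10³) + 675/(1625×118×10³) = 3.115×10⁻⁵ mm/N.
So P = 1.014 / 3.115×10⁻⁵ = 32.56 kN, tensile.

P ≈ 32.6 kN (tensile)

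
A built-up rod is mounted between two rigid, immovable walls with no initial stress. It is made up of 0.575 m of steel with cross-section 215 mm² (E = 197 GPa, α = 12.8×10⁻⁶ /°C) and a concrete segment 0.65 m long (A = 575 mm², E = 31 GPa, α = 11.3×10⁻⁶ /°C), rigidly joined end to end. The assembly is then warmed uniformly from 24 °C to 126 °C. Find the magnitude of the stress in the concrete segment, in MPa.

σ ≈ 52.1 MPa (compressive)

If the supports were absent, the total length change would be Σ αᵢΔT Lᵢ = 12.8×10⁻⁶×102×575 + 11.3×10⁻⁶×102×650 = 1.5 mm.
Since the ends are fixed, an axial force P builds up, equal in every segment, with P · Σ Lᵢ/(AᵢEᵢ) = δ_free.
Σ Lᵢ/(AᵢEᵢ) = 575/(215×197×10³) + 650/(575×31×10³) = 5.004×10⁻⁵ mm/N.
Hence P = δ_free / Σ(L/AE) = 1.5/5.004×10⁻⁵ = 29.97 kN (compressive).
σ_{concrete} = P / A = 29970 / 575 = 52.13 MPa.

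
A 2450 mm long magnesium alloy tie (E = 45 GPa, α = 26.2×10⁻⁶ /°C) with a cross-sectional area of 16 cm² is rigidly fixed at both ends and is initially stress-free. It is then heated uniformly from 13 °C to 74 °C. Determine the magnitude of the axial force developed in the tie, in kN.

P ≈ 115 kN (compressive)

Full restraint means ε = 0, so the stress is σ = EαΔT = 45×10³ × 26.2×10⁻⁶ × 61 = 71.92 MPa.
Axial force P = σA = 71.92 × 1600 = 115100 N = 115.1 kN, compressive.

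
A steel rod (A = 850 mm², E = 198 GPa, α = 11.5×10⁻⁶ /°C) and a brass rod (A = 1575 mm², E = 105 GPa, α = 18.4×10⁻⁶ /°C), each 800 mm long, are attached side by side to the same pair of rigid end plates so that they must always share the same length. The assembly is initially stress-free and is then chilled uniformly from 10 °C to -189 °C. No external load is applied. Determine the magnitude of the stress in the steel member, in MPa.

The brass has the larger α, so on cooling it would change length more than the steel if both were free. The rigid plates force a common final length, so the brass is put into tension and the steel into compression, with equal and opposite forces P (no external load).
Setting the final lengths equal and cancelling L: (α₁ − α₂)ΔT = P/(A₁E₁) + P/(A₂E₂).
|α₁ − α₂|·ΔT = 6.9×10⁻⁶ × 199 = 0.001373.
1/(A₁E₁) + 1/(A₂E₂) = 1/(850×198×10³) + 1/(1575×105×10³) = 1.199×10⁻⁸ N⁻¹.
P = 0.001373 / 1.199×10⁻⁸ = 114500 N = 114.5 kN.
σ_{steel} = P/A₁ = 114500/850 = 134.7 MPa, compressive.

σ ≈ 135 MPa (compressive)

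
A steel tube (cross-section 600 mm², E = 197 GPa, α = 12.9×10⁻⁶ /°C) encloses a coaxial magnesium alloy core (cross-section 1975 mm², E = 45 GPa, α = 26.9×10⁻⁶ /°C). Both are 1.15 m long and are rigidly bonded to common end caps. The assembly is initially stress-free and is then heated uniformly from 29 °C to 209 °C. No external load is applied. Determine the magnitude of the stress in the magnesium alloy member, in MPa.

σ ≈ 64.7 MPa (compressive)

The magnesium alloy has the larger α, so on heating it would change length more than the steel if both were free. The rigid plates force a common final length, so the magnesium alloy is put into compression and the steel into tension, with equal and opposite forces P (no external load).
Setting the final lengths equal and cancelling L: (α₁ − α₂)ΔT = P/(A₁E₁) + P/(A₂E₂).
|α₁ − α₂|·ΔT = 14×10⁻⁶ × 180 = 0.00252.
1/(A₁E₁) + 1/(A₂E₂) = 1/(600×197×10³) + 1/(1975×45×10³) = 1.971×10⁻⁸ N⁻¹.
So P = 0.00252 / 1.971×10⁻⁸ = 127.8 kN.
σ_{magnesium alloy} = P/A₂ = 127800/1975 = 64.73 MPa, compressive.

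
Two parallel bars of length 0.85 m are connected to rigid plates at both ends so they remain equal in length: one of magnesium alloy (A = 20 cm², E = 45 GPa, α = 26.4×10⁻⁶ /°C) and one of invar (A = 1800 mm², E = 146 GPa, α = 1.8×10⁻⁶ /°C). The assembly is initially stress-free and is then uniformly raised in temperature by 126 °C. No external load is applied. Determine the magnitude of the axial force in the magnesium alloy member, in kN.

P ≈ 208 kN (compressive in the magnesium alloy)

The magnesium alloy has the larger α, so on heating it would change length more than the invar if both were free. The rigid plates force a common final length, so the magnesium alloy is put into compression and the invar into tension, with equal and opposite forces P (no external load).
Equating the net (thermal + elastic) strains gives |α₁ − α₂|·ΔT = P·[1/(A₁E₁) + 1/(A₂E₂)].
|α₁ − α₂|·ΔT = 24.6×10⁻⁶ × 126 = 0.0031.
1/(A₁E₁) + 1/(A₂E₂) = 1/(2000×45×10³) + 1/(1800×146×10³) = 1.492×10⁻⁸ N⁻¹.
So P = 0.0031 / 1.492×10⁻⁸ = 207.8 kN.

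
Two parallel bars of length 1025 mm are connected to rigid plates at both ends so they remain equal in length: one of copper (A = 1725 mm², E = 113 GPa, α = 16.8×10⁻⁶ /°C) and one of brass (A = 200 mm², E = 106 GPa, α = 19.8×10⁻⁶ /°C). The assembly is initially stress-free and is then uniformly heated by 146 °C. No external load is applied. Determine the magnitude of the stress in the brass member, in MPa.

σ ≈ 41.9 MPa (compressive)

The brass has the larger α, so on heating it would change length more than the copper if both were free. The rigid plates force a common final length, so the brass is put into compression and the copper into tension, with equal and opposite forces P (no external load).
Setting the final lengths equal and cancelling L: (α₁ − α₂)ΔT = P/(A₁E₁) + P/(A₂E₂).
|α₁ − α₂|·ΔT = 3×10⁻⁶ × 146 = 0.000438.
1/(A₁E₁) + 1/(A₂E₂) = 1/(1725×113×10³) + 1/(200×106×10³) = 5.23×10⁻⁸ N⁻¹.
So P = 0.000438 / 5.23×10⁻⁸ = 8.375 kN.
σ_{brass} = P/A₂ = 8375/200 = 41.87 MPa, compressive.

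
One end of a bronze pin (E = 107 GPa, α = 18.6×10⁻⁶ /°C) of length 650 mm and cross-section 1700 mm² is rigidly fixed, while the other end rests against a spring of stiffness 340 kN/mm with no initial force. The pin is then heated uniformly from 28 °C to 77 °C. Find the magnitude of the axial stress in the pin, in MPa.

σ ≈ 53.5 MPa (compressive)

Free thermal expansion: δ_free = αΔT L = 18.6×10⁻⁶ × 49 × 650 = 0.5924 mm.
With a force P in the spring, the elastic change of the pin is PL/(AE) and that of the spring is P/k; compatibility requires their sum to equal δ_free.
P [ L/(AE) + 1/k ] = δ_free → P [ 650/(1700×107×10³) + 1/(340×10³) ] = 0.5924.
P = 0.5924 / 6.515×10⁻⁶ = 90940 N.
σ = P/A = 90940/1700 = 53.49 MPa.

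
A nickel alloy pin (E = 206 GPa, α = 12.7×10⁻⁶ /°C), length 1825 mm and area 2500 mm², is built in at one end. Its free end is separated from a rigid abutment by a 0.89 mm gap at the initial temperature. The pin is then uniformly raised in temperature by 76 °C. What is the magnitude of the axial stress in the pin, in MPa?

Free thermal elongation = αΔT L = 12.7×10⁻⁶ × 76 × 1825 = 1.761 mm.
After closing the 0.89 mm clearance, 1.761 − 0.89 = 0.8715 mm of expansion remains to be suppressed by the wall.
That suppressed elongation corresponds to σ = E·Δ/L = 206×10³ × 0.8715/1825 = 98.37 MPa.

σ ≈ 98.4 MPa (compressive)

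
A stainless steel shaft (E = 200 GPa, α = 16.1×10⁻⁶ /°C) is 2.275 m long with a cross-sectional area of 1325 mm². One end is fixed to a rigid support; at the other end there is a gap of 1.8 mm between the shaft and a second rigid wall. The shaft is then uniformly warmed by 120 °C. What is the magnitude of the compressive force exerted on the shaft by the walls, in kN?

P ≈ 302 kN

If the wall were absent the shaft would grow by αΔT L = 16.1×10⁻⁶ × 120 × 2275 = 4.395 mm.
After closing the 1.8 mm clearance, 4.395 − 1.8 = 2.595 mm of expansion remains to be suppressed by the wall.
That suppressed elongation corresponds to σ = E·Δ/L = 200×10³ × 2.595/2275 = 228.2 MPa.
P = σA = 228.2 × 1325 = 302.3 kN.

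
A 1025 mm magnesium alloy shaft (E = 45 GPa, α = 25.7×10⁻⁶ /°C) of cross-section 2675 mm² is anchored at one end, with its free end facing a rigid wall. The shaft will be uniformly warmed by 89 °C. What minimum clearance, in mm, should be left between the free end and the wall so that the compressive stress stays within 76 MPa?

g ≈ 0.613 mm

Free expansion if unrestrained: δ_free = αΔT L = 25.7×10⁻⁶ × 89 × 1025 = 2.344 mm.
A stress of 76 MPa corresponds to the wall pushing the shaft back by σL/E = 76×1025/(45×10³) = 1.731 mm.
So the gap has to take up the difference, g_min = δ_free − σL/E = 2.344 − 1.731 = 0.6134 mm.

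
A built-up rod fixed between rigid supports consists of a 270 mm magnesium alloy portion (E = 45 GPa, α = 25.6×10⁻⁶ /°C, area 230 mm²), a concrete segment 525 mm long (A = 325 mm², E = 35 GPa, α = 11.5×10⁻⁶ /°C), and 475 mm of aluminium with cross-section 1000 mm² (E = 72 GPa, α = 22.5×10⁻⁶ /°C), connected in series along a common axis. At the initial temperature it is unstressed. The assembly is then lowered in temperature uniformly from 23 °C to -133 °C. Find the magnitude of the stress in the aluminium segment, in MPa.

σ ≈ 46.8 MPa (tensile)

With the walls removed the bar would change length by δ_free = Σ αᵢΔT Lᵢ = 25.6×10⁻⁶×156×270 + 11.5×10⁻⁶×156×525 + 22.5×10⁻⁶×156×475 = 3.687 mm.
The rigid supports impose zero overall length change; the single axial force P common to all segments must satisfy P Σ Lᵢ/(AᵢEᵢ) = δ_free.
Σ Lᵢ/(AᵢEᵢ) = 270/(230×45×10³) + 525/(325×35×10³) + 475/(1000×72×10³) = 7.884×10⁻⁵ mm/N.
So P = 3.687 / 7.884×10⁻⁵ = 46.77 kN, tensile.
σ_{aluminium} = P / A = 46770 / 1000 = 46.77 MPa.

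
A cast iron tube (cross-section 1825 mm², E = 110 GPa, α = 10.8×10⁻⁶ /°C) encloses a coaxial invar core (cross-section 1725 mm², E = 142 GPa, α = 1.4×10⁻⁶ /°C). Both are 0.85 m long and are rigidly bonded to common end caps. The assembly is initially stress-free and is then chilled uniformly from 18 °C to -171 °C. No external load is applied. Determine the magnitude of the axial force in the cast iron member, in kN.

P ≈ 196 kN (tensile in the cast iron)

The cast iron has the larger α, so on cooling it would change length more than the invar if both were free. The rigid plates force a common final length, so the cast iron is put into tension and the invar into compression, with equal and opposite forces P (no external load).
Equating the net (thermal + elastic) strains gives |α₁ − α₂|·ΔT = P·[1/(A₁E₁) + 1/(A₂E₂)].
|α₁ − α₂|·ΔT = 9.4×10⁻⁶ × 189 = 0.001777.
1/(A₁E₁) + 1/(A₂E₂) = 1/(1825×110×10³) + 1/(1725×142×10³) = 9.064×10⁻⁹ N⁻¹.
P = 0.001777 / 9.064×10⁻⁹ = 196000 N = 196 kN.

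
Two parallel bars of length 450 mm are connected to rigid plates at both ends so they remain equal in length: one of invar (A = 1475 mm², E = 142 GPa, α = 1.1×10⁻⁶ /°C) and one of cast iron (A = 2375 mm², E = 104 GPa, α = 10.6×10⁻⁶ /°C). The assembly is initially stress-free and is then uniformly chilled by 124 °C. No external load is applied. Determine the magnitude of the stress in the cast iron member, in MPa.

Both members must finish at the same length. With the larger α, the cast iron tends to over-contract; the plates restrain it, putting the cast iron in tension and the invar in compression. With no external load the two internal forces are equal and opposite, magnitude P.
Equating the net (thermal + elastic) strains gives |α₁ − α₂|·ΔT = P·[1/(A₁E₁) + 1/(A₂E₂)].
|α₁ − α₂|·ΔT = 9.5×10⁻⁶ × 124 = 0.001178.
1/(A₁E₁) + 1/(A₂E₂) = 1/(1475×142×10³) + 1/(2375×104×10³) = 8.823×10⁻⁹ N⁻¹.
P = 0.001178 / 8.823×10⁻⁹ = 133500 N = 133.5 kN.
σ_{cast iron} = P/A₂ = 133500/2375 = 56.22 MPa, tensile.

σ ≈ 56.2 MPa (tensile)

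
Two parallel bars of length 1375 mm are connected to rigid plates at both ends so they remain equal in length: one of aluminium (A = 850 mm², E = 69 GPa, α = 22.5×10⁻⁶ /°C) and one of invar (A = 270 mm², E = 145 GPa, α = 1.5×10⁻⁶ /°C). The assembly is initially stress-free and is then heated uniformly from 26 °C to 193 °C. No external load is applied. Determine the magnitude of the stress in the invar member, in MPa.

σ ≈ 305 MPa (tensile)

The aluminium has the larger α, so on heating it would change length more than the invar if both were free. The rigid plates force a common final length, so the aluminium is put into compression and the invar into tension, with equal and opposite forces P (no external load).
Equating the net (thermal + elastic) strains gives |α₁ − α₂|·ΔT = P·[1/(A₁E₁) + 1/(A₂E₂)].
|α₁ − α₂|·ΔT = 21×10⁻⁶ × 167 = 0.003507.
1/(A₁E₁) + 1/(A₂E₂) = 1/(850×69×10³) + 1/(270×145×10³) = 4.259×10⁻⁸ N⁻¹.
P = 0.003507 / 4.259×10⁻⁸ = 82340 N = 82.34 kN.
σ_{invar} = P/A₂ = 82340/270 = 305 MPa, tensile.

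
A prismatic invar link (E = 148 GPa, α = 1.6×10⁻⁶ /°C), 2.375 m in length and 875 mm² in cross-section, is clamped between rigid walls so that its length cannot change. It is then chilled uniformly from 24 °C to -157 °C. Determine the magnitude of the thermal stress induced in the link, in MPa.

Because both ends are immovable the net strain is zero, and the suppressed thermal strain is αΔT = 1.6×10⁻⁶ × 181 = 289.6×10⁻⁶.
The stress required to suppress this strain is σ = Eε = 148×10³ × 289.6×10⁻⁶ = 42.86 MPa, tensile since the link is trying to contract.

σ ≈ 42.9 MPa (tensile)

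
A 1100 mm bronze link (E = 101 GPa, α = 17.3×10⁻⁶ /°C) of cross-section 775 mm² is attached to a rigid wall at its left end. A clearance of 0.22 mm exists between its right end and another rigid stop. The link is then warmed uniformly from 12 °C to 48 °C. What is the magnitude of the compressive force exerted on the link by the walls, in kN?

Unrestrained expansion: δ_free = αΔT L = 17.3×10⁻⁶ × 36 × 1100 = 0.6851 mm.
After closing the 0.22 mm clearance, 0.6851 − 0.22 = 0.4651 mm of expansion remains to be suppressed by the wall.
So σ = E(δ_free − g)/L = 101×10³ × 0.4651/1100 = 42.7 MPa.
Force on the wall = σA = 42.7 × 775 mm² = 33.09 kN.

P ≈ 33.1 kN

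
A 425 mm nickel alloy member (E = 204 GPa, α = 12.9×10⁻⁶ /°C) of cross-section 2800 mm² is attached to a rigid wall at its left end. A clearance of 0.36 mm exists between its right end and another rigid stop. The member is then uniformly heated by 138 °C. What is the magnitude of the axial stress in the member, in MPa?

Unrestrained expansion: δ_free = αΔT L = 12.9×10⁻⁶ × 138 × 425 = 0.7566 mm.
The gap closes (δ_free > 0.36 mm) and the wall then resists a further 0.7566 − 0.36 = 0.3966 mm of expansion.
Compatibility: PL/(AE) = 0.3966 mm, so σ = P/A = E × (0.3966/425) = 190.4 MPa.

σ ≈ 190 MPa (compressive)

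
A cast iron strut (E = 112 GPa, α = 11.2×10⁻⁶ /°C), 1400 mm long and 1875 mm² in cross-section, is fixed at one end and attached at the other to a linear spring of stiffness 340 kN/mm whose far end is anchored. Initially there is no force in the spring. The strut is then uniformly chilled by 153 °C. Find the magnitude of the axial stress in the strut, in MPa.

σ ≈ 133 MPa (tensile)

If the spring were absent the strut would shorten by αΔT L = 11.2×10⁻⁶ × 153 × 1400 = 2.399 mm.
With a force P in the spring, the elastic change of the strut is PL/(AE) and that of the spring is P/k; compatibility requires their sum to equal δ_free.
So P = δ_free / [L/(AE) + 1/k] = 2.399 / [ 1400/(1875×112×10³) + 1/(340×10³) ].
P = 2.399 / 9.608×10⁻⁶ = 249700 N.
σ = P/A = 249700/1875 = 133.2 MPa.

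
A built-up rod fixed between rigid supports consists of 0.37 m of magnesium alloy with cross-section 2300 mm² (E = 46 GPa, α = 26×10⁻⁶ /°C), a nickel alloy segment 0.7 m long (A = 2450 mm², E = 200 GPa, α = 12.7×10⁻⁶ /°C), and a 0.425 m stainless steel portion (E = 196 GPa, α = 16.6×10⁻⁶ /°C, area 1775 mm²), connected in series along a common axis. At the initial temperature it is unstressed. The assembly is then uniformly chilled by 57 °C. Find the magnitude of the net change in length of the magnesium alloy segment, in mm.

|ΔL| ≈ 0.281 mm

Free thermal contraction of the whole bar: Σ αᵢΔT Lᵢ = 26×10⁻⁶×57×370 + 12.7×10⁻⁶×57×700 + 16.6×10⁻⁶×57×425 = 1.457 mm.
The rigid supports impose zero overall length change; the single axial force P common to all segments must satisfy P Σ Lᵢ/(AᵢEᵢ) = δ_free.
The series flexibility is Σ Lᵢ/(AᵢEᵢ) = 370/(2300×46×10³) + 700/(2450×200×10³) + 425/(1775×196×10³) = 6.147×10⁻⁶ mm/N.
Hence P = δ_free / Σ(L/AE) = 1.457/6.147×10⁻⁶ = 237 kN (tensile).
For the magnesium alloy segment, free thermal change = 26×10⁻⁶×57×370 = 0.5483 mm and elastic change from P = 237000×370/(2300×46×10³) = 0.829 mm; these oppose, so the net change is 0.281 mm (segment lengthens).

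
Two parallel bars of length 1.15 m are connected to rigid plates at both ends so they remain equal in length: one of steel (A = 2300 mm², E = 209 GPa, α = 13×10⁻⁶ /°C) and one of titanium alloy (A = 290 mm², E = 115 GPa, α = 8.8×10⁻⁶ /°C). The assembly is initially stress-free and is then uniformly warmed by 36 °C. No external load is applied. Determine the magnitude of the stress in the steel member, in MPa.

Equilibrium of a rigid end plate with no external load gives equal and opposite internal forces ±P in the two members. Since α_{steel} > α_{titanium alloy}, heating drives the steel into compression and the titanium alloy into tension.
Equating the net (thermal + elastic) strains gives |α₁ − α₂|·ΔT = P·[1/(A₁E₁) + 1/(A₂E₂)].
|α₁ − α₂|·ΔT = 4.2×10⁻⁶ × 36 = 0.0001512.
1/(A₁E₁) + 1/(A₂E₂) = 1/(2300×209×10³) + 1/(290×115×10³) = 3.207×10⁻⁸ N⁻¹.
So P = 0.0001512 / 3.207×10⁻⁸ = 4.715 kN.
σ_{steel} = P/A₁ = 4715/2300 = 2.05 MPa, compressive.

σ ≈ 2.05 MPa (compressive)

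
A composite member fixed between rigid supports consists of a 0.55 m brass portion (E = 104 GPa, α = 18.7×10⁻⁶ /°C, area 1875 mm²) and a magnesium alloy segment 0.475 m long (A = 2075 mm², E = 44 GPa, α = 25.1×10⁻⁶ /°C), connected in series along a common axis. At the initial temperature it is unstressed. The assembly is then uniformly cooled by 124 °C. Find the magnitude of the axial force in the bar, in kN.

P ≈ 343 kN (tensile)

Free thermal contraction of the whole bar: Σ αᵢΔT Lᵢ = 18.7×10⁻⁶×124×550 + 25.1×10⁻⁶×124×475 = 2.754 mm.
The rigid supports impose zero overall length change; the single axial force P common to all segments must satisfy P Σ Lᵢ/(AᵢEᵢ) = δ_free.
Σ Lᵢ/(AᵢEᵢ) = 550/(1875×104×10³) + 475/(2075×44×10³) = 8.023×10⁻⁶ mm/N.
Hence P = δ_free / Σ(L/AE) = 2.754/8.023×10⁻⁶ = 343.2 kN (tensile).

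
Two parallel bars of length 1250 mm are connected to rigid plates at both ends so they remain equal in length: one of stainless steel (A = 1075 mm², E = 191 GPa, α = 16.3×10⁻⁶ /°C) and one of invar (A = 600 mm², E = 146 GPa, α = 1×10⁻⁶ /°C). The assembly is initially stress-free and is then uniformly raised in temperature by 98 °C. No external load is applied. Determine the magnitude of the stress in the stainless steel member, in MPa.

Equilibrium of a rigid end plate with no external load gives equal and opposite internal forces ±P in the two members. Since α_{stainless steel} > α_{invar}, heating drives the stainless steel into compression and the invar into tension.
Setting the final lengths equal and cancelling L: (α₁ − α₂)ΔT = P/(A₁E₁) + P/(A₂E₂).
|α₁ − α₂|·ΔT = 15.3×10⁻⁶ × 98 = 0.001499.
1/(A₁E₁) + 1/(A₂E₂) = 1/(1075×191×10³) + 1/(600×146×10³) = 1.629×10⁻⁸ N⁻¹.
So P = 0.001499 / 1.629×10⁻⁸ = 92.07 kN.
σ_{stainless steel} = P/A₁ = 92070/1075 = 85.64 MPa, compressive.

σ ≈ 85.6 MPa (compressive)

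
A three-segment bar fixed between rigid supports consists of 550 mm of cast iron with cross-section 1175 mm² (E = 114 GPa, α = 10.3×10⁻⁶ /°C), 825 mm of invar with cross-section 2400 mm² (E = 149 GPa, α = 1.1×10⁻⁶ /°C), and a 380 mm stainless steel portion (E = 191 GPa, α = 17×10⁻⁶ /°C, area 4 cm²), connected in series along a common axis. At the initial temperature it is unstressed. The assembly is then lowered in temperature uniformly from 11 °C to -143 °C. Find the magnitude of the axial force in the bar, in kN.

P ≈ 176 kN (tensile)

If the supports were absent, the total length change would be Σ αᵢΔT Lᵢ = 10.3×10⁻⁶×154×550 + 1.1×10⁻⁶×154×825 + 17×10⁻⁶×154×380 = 2.007 mm.
The rigid supports impose zero overall length change; the single axial force P common to all segments must satisfy P Σ Lᵢ/(AᵢEᵢ) = δ_free.
The series flexibility is Σ Lᵢ/(AᵢEᵢ) = 550/(1175×114×10³) + 825/(2400×149×10³) + 380/(400×191×10³) = 1.139×10⁻⁵ mm/N.
Hence P = δ_free / Σ(L/AE) = 2.007/1.139×10⁻⁵ = 176.3 kN (tensile).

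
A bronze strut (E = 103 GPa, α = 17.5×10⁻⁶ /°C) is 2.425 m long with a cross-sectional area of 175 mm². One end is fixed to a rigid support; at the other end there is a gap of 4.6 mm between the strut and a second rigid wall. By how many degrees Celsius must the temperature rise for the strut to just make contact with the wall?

ΔT ≈ 108 °C

The gap closes when αΔT L = 4.6 mm, since the strut is still unstressed at that instant.
So ΔT = g/(αL) = 4.6/(17.5×10⁻⁶ × 2425) = 108.4 °C.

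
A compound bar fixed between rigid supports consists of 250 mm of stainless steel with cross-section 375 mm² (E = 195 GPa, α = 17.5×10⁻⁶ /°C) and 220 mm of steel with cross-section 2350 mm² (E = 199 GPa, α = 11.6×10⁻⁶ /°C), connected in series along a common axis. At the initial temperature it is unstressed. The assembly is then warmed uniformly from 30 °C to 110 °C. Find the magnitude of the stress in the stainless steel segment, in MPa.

σ ≈ 380 MPa (compressive)

If the supports were absent, the total length change would be Σ αᵢΔT Lᵢ = 17.5×10⁻⁶×80×250 + 11.6×10⁻⁶×80×220 = 0.5542 mm.
Since the ends are fixed, an axial force P builds up, equal in every segment, with P · Σ Lᵢ/(AᵢEᵢ) = δ_free.
The series flexibility is Σ Lᵢ/(AᵢEᵢ) = 250/(375×195×10³) + 220/(2350×199×10³) = 3.889×10⁻⁶ mm/N.
So P = 0.5542 / 3.889×10⁻⁶ = 142.5 kN, compressive.
σ_{stainless steel} = P / A = 142500 / 375 = 380 MPa.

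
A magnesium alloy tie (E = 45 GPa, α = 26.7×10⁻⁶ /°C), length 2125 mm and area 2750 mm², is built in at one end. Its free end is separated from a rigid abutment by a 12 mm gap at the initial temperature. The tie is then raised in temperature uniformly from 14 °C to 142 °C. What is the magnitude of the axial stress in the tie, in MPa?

Unrestrained expansion: δ_free = αΔT L = 26.7×10⁻⁶ × 128 × 2125 = 7.262 mm.
This is smaller than the 12 mm clearance, so the tie expands freely without reaching the stop — the stress is zero.

σ ≈ 0 MPa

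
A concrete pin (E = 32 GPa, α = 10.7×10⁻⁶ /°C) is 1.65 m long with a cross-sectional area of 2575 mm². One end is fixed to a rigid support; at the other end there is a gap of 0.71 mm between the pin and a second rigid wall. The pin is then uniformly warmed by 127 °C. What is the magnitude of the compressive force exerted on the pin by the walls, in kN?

P ≈ 76.5 kN

Unrestrained expansion: δ_free = αΔT L = 10.7×10⁻⁶ × 127 × 1650 = 2.242 mm.
This exceeds the 0.71 mm gap, so the wall pushes back. The portion of expansion that must be recovered elastically is δ_free − gap = 2.242 − 0.71 = 1.532 mm.
So σ = E(δ_free − g)/L = 32×10³ × 1.532/1650 = 29.72 MPa.
P = σA = 29.72 × 2575 = 76.52 kN.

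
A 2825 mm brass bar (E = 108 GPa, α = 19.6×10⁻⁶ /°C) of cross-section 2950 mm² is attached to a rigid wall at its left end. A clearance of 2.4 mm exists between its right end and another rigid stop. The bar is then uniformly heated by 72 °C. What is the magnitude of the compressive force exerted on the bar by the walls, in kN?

P ≈ 179 kN

If the wall were absent the bar would grow by αΔT L = 19.6×10⁻⁶ × 72 × 2825 = 3.987 mm.
This exceeds the 2.4 mm gap, so the wall pushes back. The portion of expansion that must be recovered elastically is δ_free − gap = 3.987 − 2.4 = 1.587 mm.
So σ = E(δ_free − g)/L = 108×10³ × 1.587/2825 = 60.66 MPa.
Force on the wall = σA = 60.66 × 2950 mm² = 178.9 kN.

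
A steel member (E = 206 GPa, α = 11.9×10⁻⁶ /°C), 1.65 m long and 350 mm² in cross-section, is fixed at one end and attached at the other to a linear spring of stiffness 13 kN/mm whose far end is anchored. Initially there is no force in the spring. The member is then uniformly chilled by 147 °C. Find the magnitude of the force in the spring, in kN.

P ≈ 28.9 kN

If the spring were absent the member would shorten by αΔT L = 11.9×10⁻⁶ × 147 × 1650 = 2.886 mm.
With a force P in the spring, the elastic change of the member is PL/(AE) and that of the spring is P/k; compatibility requires their sum to equal δ_free.
P [ L/(AE) + 1/k ] = δ_free → P [ 1650/(350×206×10³) + 1/(13×10³) ] = 2.886.
P = 2.886 / 9.981×10⁻⁵ = 28920 N.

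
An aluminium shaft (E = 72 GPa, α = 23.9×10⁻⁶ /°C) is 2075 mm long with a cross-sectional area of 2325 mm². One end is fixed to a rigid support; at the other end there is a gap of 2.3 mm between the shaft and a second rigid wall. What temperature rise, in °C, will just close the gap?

ΔT ≈ 46.4 °C

Contact occurs when the free expansion equals the gap: αΔT L = 2.3 mm.
ΔT = 2.3 / (23.9×10⁻⁶ × 2075) = 46.38 °C.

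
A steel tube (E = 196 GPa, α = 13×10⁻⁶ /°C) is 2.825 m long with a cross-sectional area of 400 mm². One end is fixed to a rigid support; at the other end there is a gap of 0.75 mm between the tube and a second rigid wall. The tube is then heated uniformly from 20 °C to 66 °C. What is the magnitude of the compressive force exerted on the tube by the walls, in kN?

If the wall were absent the tube would grow by αΔT L = 13×10⁻⁶ × 46 × 2825 = 1.689 mm.
After closing the 0.75 mm clearance, 1.689 − 0.75 = 0.9394 mm of expansion remains to be suppressed by the wall.
That suppressed elongation corresponds to σ = E·Δ/L = 196×10³ × 0.9394/2825 = 65.17 MPa.
Force on the wall = σA = 65.17 × 400 mm² = 26.07 kN.

P ≈ 26.1 kN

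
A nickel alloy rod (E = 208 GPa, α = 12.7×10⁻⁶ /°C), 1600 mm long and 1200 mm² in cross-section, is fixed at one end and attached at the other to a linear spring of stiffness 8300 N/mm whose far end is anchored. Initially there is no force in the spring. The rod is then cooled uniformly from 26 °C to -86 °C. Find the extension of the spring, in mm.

Free thermal contraction: δ_free = αΔT L = 12.7×10⁻⁶ × 112 × 1600 = 2.276 mm.
With a force P in the spring, the elastic change of the rod is PL/(AE) and that of the spring is P/k; compatibility requires their sum to equal δ_free.
P [ L/(AE) + 1/k ] = δ_free → P [ 1600/(1200×208×10³) + 1/(8300) ] = 2.276.
P = 2.276 / 0.0001269 = 17940 N.
Spring extension = P/k = 17940/(8300) = 2.161 mm.

δ ≈ 2.16 mm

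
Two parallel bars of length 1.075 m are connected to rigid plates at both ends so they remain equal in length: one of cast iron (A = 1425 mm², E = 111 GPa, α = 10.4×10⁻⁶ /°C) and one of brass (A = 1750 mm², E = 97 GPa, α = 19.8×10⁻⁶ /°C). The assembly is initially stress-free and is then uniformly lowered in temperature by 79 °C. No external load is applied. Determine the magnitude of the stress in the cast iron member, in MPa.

σ ≈ 42.7 MPa (compressive)

The brass has the larger α, so on cooling it would change length more than the cast iron if both were free. The rigid plates force a common final length, so the brass is put into tension and the cast iron into compression, with equal and opposite forces P (no external load).
Equating the net (thermal + elastic) strains gives |α₁ − α₂|·ΔT = P·[1/(A₁E₁) + 1/(A₂E₂)].
|α₁ − α₂|·ΔT = 9.4×10⁻⁶ × 79 = 0.0007426.
1/(A₁E₁) + 1/(A₂E₂) = 1/(1425×111×10³) + 1/(1750×97×10³) = 1.221×10⁻⁸ N⁻¹.
So P = 0.0007426 / 1.221×10⁻⁸ = 60.8 kN.
σ_{cast iron} = P/A₁ = 60800/1425 = 42.67 MPa, compressive.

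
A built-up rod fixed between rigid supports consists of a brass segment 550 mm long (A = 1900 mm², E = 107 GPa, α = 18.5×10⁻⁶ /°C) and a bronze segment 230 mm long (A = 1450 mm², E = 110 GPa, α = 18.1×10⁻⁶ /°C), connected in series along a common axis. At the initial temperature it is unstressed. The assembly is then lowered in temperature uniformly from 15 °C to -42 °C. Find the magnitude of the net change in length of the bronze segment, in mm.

If the supports were absent, the total length change would be Σ αᵢΔT Lᵢ = 18.5×10⁻⁶×57×550 + 18.1×10⁻⁶×57×230 = 0.8173 mm.
Since the ends are fixed, an axial force P builds up, equal in every segment, with P · Σ Lᵢ/(AᵢEᵢ) = δ_free.
The series flexibility is Σ Lᵢ/(AᵢEᵢ) = 550/(1900×107×10³) + 230/(1450×110×10³) = 4.147×10⁻⁶ mm/N.
Hence P = δ_free / Σ(L/AE) = 0.8173/4.147×10⁻⁶ = 197.1 kN (tensile).
For the bronze segment, free thermal change = 18.1×10⁻⁶×57×230 = 0.2373 mm and elastic change from P = 197100×230/(1450×110×10³) = 0.2842 mm; these oppose, so the net change is 0.0469 mm (segment lengthens).

|ΔL| ≈ 0.0469 mm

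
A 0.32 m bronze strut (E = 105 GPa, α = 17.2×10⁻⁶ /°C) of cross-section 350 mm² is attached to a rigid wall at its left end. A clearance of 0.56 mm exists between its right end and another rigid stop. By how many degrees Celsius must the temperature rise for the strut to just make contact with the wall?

ΔT ≈ 102 °C

The gap closes when αΔT L = 0.56 mm, since the strut is still unstressed at that instant.
So ΔT = g/(αL) = 0.56/(17.2×10⁻⁶ × 320) = 101.7 °C.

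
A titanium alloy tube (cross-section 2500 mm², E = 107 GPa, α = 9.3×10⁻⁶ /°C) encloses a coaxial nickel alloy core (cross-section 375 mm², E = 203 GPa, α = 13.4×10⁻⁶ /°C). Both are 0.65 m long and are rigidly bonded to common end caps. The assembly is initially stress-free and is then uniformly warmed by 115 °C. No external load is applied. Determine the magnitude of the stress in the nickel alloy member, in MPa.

σ ≈ 74.5 MPa (compressive)

Equilibrium of a rigid end plate with no external load gives equal and opposite internal forces ±P in the two members. Since α_{nickel alloy} > α_{titanium alloy}, heating drives the nickel alloy into compression and the titanium alloy into tension.
Equating the net (thermal + elastic) strains gives |α₁ − α₂|·ΔT = P·[1/(A₁E₁) + 1/(A₂E₂)].
|α₁ − α₂|·ΔT = 4.1×10⁻⁶ × 115 = 0.0004715.
1/(A₁E₁) + 1/(A₂E₂) = 1/(2500×107×10³) + 1/(375×203×10³) = 1.687×10⁻⁸ N⁻¹.
So P = 0.0004715 / 1.687×10⁻⁸ = 27.94 kN.
σ_{nickel alloy} = P/A₂ = 27940/375 = 74.51 MPa, compressive.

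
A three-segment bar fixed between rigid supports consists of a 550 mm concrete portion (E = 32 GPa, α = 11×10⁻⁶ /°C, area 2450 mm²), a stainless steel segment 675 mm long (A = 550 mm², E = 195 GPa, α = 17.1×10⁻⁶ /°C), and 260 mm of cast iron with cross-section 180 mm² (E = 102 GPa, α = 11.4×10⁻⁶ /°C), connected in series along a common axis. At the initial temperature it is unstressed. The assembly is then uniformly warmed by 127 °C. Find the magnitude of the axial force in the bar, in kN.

P ≈ 95 kN (compressive)

Free thermal expansion of the whole bar: Σ αᵢΔT Lᵢ = 11×10⁻⁶×127×550 + 17.1×10⁻⁶×127×675 + 11.4×10⁻⁶×127×260 = 2.611 mm.
Since the ends are fixed, an axial force P builds up, equal in every segment, with P · Σ Lᵢ/(AᵢEᵢ) = δ_free.
The series flexibility is Σ Lᵢ/(AᵢEᵢ) = 550/(2450×32×10³) + 675/(550×195×10³) + 260/(180×102×10³) = 2.747×10⁻⁵ mm/N.
P = 2.611 / 2.747×10⁻⁵ = 95040 N = 95.04 kN, compressive.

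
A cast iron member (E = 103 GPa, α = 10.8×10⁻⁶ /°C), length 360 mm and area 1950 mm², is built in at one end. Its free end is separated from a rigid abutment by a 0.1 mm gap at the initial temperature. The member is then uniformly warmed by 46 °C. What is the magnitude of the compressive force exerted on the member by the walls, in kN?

Unrestrained expansion: δ_free = αΔT L = 10.8×10⁻⁶ × 46 × 360 = 0.1788 mm.
The gap closes (δ_free > 0.1 mm) and the wall then resists a further 0.1788 − 0.1 = 0.07885 mm of expansion.
That suppressed elongation corresponds to σ = E·Δ/L = 103×10³ × 0.07885/360 = 22.56 MPa.
Force on the wall = σA = 22.56 × 1950 mm² = 43.99 kN.

P ≈ 44 kN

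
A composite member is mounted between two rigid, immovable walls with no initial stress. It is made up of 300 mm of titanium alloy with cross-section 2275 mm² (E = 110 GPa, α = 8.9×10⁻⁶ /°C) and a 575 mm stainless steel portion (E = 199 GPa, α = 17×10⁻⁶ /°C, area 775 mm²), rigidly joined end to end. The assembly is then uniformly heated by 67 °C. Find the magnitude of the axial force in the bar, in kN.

P ≈ 169 kN (compressive)

With the walls removed the bar would change length by δ_free = Σ αᵢΔT Lᵢ = 8.9×10⁻⁶×67×300 + 17×10⁻⁶×67×575 = 0.8338 mm.
The rigid supports impose zero overall length change; the single axial force P common to all segments must satisfy P Σ Lᵢ/(AᵢEᵢ) = δ_free.
The series flexibility is Σ Lᵢ/(AᵢEᵢ) = 300/(2275×110×10³) + 575/(775×199×10³) = 4.927×10⁻⁶ mm/N.
Hence P = δ_free / Σ(L/AE) = 0.8338/4.927×10⁻⁶ = 169.2 kN (compressive).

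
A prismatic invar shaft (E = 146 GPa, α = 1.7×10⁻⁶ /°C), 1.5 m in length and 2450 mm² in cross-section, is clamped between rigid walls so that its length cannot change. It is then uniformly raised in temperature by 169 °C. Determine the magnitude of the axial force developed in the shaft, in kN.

P ≈ 103 kN (compressive)

With zero net strain, σ = E·αΔT = 146 GPa × 1.7×10⁻⁶ × 169 = 41.95 MPa.
P = AEαΔT = 2450 × 146×10³ × 1.7×10⁻⁶ × 169 = 102.8 kN (compressive).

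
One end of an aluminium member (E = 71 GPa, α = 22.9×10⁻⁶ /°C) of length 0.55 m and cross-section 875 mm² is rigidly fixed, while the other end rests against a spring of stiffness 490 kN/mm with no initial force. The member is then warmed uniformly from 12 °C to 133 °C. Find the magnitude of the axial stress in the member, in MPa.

σ ≈ 160 MPa (compressive)

The unrestrained thermal change is αΔT L = 22.9×10⁻⁶ × 121 × 550 = 1.524 mm.
Let P be the compressive force at the spring. The member shortens elastically by PL/(AE) and the spring compresses by P/k; together these equal δ_free.
So P = δ_free / [L/(AE) + 1/k] = 1.524 / [ 550/(875×71×10³) + 1/(490×10³) ].
P = 1.524 / 1.089×10⁻⁵ = 139900 N.
σ = P/A = 139900/875 = 159.9 MPa.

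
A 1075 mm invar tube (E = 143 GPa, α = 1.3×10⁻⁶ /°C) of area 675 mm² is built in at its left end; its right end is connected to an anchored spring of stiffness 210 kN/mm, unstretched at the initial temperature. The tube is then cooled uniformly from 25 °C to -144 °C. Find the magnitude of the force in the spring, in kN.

P ≈ 14.9 kN

If the spring were absent the tube would shorten by αΔT L = 1.3×10⁻⁶ × 169 × 1075 = 0.2362 mm.
Let P be the tensile force in the spring. The tube extends elastically by PL/(AE) and the spring stretches by P/k; together these equal δ_free.
So P = δ_free / [L/(AE) + 1/k] = 0.2362 / [ 1075/(675×143×10³) + 1/(210×10³) ].
P = 0.2362 / 1.59×10⁻⁵ = 14850 N.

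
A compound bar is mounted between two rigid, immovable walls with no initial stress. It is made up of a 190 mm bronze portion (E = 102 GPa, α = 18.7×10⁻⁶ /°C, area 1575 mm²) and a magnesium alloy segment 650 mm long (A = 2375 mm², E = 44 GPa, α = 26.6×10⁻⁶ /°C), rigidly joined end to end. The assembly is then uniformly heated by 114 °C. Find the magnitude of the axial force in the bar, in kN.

With the walls removed the bar would change length by δ_free = Σ αᵢΔT Lᵢ = 18.7×10⁻⁶×114×190 + 26.6×10⁻⁶×114×650 = 2.376 mm.
The walls prevent any net length change, so an axial force P (same in every segment) develops. Compatibility: P · Σ Lᵢ/(AᵢEᵢ) = δ_free.
The series flexibility is Σ Lᵢ/(AᵢEᵢ) = 190/(1575×102×10³) + 650/(2375×44×10³) = 7.403×10⁻⁶ mm/N.
Hence P = δ_free / Σ(L/AE) = 2.376/7.403×10⁻⁶ = 321 kN (compressive).

P ≈ 321 kN (compressive)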